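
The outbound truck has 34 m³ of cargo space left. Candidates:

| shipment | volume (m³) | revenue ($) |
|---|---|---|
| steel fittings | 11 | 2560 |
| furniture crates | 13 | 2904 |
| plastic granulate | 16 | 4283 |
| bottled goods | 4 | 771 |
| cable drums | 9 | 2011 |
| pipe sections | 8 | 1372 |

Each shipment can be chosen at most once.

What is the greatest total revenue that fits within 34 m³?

7958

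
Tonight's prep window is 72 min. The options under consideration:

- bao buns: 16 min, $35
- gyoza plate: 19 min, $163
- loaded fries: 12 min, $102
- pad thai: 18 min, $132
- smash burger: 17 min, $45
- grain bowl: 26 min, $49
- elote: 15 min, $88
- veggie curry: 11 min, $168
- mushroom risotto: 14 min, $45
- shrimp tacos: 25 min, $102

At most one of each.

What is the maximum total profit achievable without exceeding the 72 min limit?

566

Ranking by ratio (profit/min): veggie curry 15.27, gyoza plate 8.58, loaded fries 8.50, pad thai 7.33.
Taking the top-ratio dishes first gives gyoza plate + loaded fries + pad thai + veggie curry for 565 (60 min).
Dropping pad thai frees 18 min; slotting in elote + mushroom risotto (29 min) lifts the total to 566 at 71 min.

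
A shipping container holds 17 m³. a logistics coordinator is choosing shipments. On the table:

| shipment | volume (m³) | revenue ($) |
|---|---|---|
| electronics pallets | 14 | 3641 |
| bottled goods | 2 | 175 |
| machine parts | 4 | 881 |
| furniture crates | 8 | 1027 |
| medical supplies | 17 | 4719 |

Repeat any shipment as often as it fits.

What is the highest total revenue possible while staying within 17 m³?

The ratio ordering already packs tightly: medical supplies, 17 m³, 4719.
Nothing else within 17 m³ beats 4719.

4719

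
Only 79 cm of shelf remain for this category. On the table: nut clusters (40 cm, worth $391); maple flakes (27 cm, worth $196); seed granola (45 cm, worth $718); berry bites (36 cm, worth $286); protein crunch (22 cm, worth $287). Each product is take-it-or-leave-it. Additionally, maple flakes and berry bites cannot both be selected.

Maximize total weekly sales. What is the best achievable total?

The ratio ordering already packs tightly: seed granola + protein crunch, 67 cm, 1005.
Every other selection either busts 79 cm or breaks a pairing rule or fails to beat 1005.

1005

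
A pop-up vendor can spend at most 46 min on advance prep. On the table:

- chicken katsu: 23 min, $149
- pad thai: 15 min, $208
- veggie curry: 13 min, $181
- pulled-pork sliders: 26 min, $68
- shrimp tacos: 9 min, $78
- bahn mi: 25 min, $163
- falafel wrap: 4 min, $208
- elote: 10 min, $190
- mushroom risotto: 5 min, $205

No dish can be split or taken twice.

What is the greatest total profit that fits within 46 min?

Ranking by ratio (profit/min): falafel wrap 52.00, mushroom risotto 41.00, elote 19.00.
The ratio heuristic lands on veggie curry + shrimp tacos + falafel wrap + elote + mushroom risotto (862) but leaves 5 min idle.
Dropping veggie curry frees 13 min; slotting in pad thai (15 min) lifts the total to 889 at 43 min.
The spare 3 min is too small for any remaining dish, and no exchange beats 889.

889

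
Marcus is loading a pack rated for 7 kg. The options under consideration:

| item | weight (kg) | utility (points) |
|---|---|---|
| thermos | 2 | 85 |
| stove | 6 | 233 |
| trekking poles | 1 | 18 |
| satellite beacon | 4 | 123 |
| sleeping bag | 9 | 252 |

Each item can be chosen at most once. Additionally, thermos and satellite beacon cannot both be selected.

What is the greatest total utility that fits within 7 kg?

251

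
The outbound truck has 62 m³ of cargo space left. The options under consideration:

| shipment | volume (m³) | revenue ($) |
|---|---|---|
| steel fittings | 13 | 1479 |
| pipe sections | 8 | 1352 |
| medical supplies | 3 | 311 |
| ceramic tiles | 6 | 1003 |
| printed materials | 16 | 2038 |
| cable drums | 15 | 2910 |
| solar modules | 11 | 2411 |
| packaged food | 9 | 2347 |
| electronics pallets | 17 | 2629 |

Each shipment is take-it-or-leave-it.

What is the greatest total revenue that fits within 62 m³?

Density check — packaged food 260.78, solar modules 219.18, cable drums 194.00 are the best per m³.
A density-first pass picks steel fittings + pipe sections + ceramic tiles + cable drums + solar modules + packaged food — 11502 at 62 m³.
Dropping steel fittings and ceramic tiles frees 19 m³; slotting in electronics pallets (17 m³) lifts the total to 11649 at 60 m³.

11649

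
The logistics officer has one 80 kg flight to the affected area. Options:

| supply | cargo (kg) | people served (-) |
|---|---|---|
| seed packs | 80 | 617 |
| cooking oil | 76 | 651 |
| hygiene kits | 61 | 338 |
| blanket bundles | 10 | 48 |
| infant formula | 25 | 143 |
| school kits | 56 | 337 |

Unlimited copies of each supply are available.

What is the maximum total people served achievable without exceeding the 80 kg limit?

651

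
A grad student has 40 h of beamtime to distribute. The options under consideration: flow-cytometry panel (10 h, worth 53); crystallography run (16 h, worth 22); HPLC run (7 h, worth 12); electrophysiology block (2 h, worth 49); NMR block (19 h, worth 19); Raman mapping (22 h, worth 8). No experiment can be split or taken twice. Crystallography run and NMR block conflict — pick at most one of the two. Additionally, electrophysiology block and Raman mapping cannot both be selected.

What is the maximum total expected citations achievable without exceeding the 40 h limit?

136

Best packing: flow-cytometry panel + crystallography run + HPLC run + electrophysiology block — 35 h, 136 total.
Every other selection either busts 40 h or breaks a pairing rule or fails to beat 136.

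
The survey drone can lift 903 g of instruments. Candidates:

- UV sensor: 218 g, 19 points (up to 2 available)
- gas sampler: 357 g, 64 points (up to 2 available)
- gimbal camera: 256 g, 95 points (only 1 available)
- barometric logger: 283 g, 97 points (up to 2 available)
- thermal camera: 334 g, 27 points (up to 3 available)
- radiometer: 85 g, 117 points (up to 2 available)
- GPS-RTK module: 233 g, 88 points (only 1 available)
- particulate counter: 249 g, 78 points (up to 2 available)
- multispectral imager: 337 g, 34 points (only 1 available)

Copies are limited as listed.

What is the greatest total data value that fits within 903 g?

Taking the top-ratio sensors first gives UV sensor + gimbal camera + 2×radiometer + GPS-RTK module for 436 (877 g).
The 474 g tied up in UV sensor and gimbal camera is better spent on 2×particulate counter — total rises to 478 (901 g).
Every other selection either busts 903 g or exceeds an availability limit or fails to beat 478.

478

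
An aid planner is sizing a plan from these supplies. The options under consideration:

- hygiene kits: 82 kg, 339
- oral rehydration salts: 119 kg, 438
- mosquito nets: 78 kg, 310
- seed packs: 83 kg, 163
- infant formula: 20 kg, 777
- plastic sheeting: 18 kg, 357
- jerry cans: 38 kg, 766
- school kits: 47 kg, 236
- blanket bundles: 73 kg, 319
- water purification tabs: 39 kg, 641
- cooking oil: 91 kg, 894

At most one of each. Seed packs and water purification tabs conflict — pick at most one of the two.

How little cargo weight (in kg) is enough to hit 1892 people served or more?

Look for the lowest-cargo combination reaching 1892.
infant formula + plastic sheeting + jerry cans: 1900 people served at 76 kg.
Below 76 kg the best achievable stays under 1892.

76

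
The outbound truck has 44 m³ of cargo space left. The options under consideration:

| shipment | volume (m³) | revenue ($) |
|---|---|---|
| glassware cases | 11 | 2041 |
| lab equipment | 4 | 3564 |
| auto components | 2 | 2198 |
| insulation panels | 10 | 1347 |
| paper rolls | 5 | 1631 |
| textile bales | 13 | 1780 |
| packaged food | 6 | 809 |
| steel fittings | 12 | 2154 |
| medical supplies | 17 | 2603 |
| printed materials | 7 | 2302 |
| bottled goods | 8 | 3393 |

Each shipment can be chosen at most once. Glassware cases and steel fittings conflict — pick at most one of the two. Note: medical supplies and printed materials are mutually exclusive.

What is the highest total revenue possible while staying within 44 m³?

16051

A density-first pass picks glassware cases + lab equipment + auto components + paper rolls + packaged food + printed materials + bottled goods — 15938 at 43 m³.
Dropping glassware cases frees 11 m³; slotting in steel fittings (12 m³) lifts the total to 16051 at 44 m³.
Next best is glassware cases + lab equipment + auto components + paper rolls + packaged food + printed materials + bottled goods at 15938 (43 m³) — short by 113.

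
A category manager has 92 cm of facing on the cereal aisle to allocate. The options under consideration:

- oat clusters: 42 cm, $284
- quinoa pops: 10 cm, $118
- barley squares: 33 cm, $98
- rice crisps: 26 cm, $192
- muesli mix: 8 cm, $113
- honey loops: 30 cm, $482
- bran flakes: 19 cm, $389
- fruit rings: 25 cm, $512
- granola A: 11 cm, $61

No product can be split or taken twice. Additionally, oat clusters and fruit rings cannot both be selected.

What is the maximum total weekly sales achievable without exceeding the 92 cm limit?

Quinoa pops + muesli mix + honey loops + bran flakes + fruit rings uses 92 of the 92 cm and totals 1614.

1614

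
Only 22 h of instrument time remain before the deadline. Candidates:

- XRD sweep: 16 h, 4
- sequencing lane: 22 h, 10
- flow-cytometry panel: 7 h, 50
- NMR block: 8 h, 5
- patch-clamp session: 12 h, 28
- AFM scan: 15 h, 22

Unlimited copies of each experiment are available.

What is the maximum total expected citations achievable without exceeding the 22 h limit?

The ratio ordering already packs tightly: 3×flow-cytometry panel, 21 h, 150.
The spare 1 h is too small for any remaining experiment, and no exchange beats 150.

150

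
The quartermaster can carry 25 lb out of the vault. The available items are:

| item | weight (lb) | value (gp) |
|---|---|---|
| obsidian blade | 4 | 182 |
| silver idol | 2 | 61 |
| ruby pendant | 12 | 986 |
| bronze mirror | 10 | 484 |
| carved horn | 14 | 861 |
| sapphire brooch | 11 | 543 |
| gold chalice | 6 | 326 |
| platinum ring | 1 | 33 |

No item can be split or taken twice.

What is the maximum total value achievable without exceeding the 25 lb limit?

1590

Density check — ruby pendant 82.17, carved horn 61.50, gold chalice 54.33 are the best per lb.
A density-first pass picks obsidian blade + silver idol + ruby pendant + gold chalice + platinum ring — 1588 at 25 lb.
Replace obsidian blade and gold chalice and platinum ring with sapphire brooch: the trade gains 2 net, giving 1590 at 25 lb.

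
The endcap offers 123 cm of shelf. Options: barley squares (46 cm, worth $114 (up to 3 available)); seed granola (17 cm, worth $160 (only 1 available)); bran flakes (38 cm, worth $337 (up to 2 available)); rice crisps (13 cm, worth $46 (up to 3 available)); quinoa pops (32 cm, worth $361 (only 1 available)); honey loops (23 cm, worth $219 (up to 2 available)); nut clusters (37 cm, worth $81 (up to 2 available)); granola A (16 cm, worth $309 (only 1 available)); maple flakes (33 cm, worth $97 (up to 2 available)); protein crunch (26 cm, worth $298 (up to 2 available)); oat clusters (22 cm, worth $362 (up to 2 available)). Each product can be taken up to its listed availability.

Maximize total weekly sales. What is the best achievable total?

1692

A density-first pass picks granola A + 2×protein crunch + 2×oat clusters — 1629 at 112 cm.
The 26 cm tied up in protein crunch is better spent on quinoa pops — total rises to 1692 (118 cm).
No other feasible combination exceeds 1692.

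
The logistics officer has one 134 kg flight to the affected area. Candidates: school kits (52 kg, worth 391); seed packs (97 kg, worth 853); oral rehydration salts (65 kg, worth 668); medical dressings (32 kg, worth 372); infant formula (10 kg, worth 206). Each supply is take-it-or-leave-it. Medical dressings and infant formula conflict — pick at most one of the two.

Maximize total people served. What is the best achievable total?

School kits + oral rehydration salts + infant formula uses 127 of the 134 kg and totals 1265.
The closest alternative, seed packs + medical dressings, reaches only 1225.

1265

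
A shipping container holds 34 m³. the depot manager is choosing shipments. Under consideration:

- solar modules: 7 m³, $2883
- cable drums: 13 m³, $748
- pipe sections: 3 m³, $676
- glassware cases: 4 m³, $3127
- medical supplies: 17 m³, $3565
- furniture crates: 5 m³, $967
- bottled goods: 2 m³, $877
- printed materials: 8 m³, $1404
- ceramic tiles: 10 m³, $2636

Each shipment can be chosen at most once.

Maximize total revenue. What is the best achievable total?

11603

The ratio heuristic lands on solar modules + pipe sections + glassware cases + furniture crates + bottled goods + ceramic tiles (11166) but leaves 3 m³ idle.
The 5 m³ tied up in furniture crates is better spent on printed materials — total rises to 11603 (34 m³).
That's the maximum — no swap from here does better than 11603.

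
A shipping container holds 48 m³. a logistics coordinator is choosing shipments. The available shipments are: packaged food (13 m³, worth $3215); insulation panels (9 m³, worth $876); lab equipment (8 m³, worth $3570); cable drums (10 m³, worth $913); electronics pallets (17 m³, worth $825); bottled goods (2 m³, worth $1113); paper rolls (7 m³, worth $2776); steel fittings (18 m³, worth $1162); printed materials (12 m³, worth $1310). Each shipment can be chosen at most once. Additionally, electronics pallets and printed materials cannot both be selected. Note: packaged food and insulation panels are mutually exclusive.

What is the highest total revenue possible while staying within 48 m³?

Ranking by ratio (revenue/m³): bottled goods 556.50, lab equipment 446.25, paper rolls 396.57, packaged food 247.31.
Best packing: packaged food + lab equipment + bottled goods + paper rolls + printed materials — 42 m³, 11984 total.
That's the maximum — no feasible swap from here does better than 11984.

11984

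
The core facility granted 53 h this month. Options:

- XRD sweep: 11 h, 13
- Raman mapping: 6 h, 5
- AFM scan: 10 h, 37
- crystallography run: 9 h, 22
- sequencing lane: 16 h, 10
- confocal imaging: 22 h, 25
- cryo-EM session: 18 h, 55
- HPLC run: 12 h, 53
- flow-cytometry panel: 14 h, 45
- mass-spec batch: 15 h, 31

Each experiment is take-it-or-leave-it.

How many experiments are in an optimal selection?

4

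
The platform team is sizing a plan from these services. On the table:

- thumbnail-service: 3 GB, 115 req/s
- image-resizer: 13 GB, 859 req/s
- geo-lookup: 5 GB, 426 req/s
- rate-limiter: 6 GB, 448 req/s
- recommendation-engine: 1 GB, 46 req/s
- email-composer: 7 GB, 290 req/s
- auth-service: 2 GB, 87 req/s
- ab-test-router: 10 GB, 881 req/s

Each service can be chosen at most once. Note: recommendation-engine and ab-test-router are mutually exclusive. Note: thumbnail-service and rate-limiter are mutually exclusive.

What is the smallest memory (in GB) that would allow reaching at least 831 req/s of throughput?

10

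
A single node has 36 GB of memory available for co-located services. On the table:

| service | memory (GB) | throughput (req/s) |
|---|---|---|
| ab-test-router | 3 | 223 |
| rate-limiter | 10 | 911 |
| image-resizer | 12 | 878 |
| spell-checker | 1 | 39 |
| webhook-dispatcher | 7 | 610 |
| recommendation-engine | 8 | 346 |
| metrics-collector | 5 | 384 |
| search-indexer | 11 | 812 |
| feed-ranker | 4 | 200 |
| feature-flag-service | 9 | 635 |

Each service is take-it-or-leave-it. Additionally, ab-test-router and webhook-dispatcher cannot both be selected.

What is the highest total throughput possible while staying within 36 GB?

Ab-test-router + rate-limiter + image-resizer + search-indexer uses 36 of the 36 GB and totals 2824.
No other feasible combination exceeds 2824.

2824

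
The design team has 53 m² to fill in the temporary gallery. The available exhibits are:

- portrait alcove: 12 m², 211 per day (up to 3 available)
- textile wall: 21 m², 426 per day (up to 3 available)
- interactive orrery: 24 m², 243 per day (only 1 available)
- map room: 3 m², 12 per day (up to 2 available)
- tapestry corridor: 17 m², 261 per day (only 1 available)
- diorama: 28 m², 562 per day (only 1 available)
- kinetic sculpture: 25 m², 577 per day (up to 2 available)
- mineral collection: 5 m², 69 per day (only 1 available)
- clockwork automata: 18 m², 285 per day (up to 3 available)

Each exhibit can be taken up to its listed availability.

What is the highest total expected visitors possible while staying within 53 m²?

1166

Map room + 2×kinetic sculpture uses 53 of the 53 m² and totals 1166.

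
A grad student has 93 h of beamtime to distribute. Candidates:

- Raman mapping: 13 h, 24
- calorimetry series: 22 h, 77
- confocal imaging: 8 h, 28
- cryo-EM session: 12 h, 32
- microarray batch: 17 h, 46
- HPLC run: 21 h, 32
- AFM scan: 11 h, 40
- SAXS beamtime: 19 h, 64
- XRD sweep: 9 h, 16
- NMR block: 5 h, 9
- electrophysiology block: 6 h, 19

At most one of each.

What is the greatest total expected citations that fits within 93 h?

The ratio heuristic lands on calorimetry series + confocal imaging + microarray batch + AFM scan + SAXS beamtime + NMR block + electrophysiology block (283) but leaves 5 h idle.
Dropping NMR block frees 5 h; slotting in XRD sweep (9 h) lifts the total to 290 at 92 h.
Nothing else within 93 h beats 290.

290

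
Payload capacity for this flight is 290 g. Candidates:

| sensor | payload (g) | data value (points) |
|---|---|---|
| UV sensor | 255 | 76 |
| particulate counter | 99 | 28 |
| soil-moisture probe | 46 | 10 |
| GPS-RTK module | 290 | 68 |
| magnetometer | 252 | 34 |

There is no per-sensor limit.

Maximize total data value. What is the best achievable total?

Taking UV sensor: 255 g used, 76 in data value.
Every other selection either busts 290 g or fails to beat 76.

76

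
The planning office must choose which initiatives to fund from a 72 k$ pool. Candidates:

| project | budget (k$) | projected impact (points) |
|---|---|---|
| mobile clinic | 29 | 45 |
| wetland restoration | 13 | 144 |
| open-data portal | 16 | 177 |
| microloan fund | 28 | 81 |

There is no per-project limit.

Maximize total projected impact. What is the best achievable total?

786

Greedy by ratio would take 5×wetland restoration: 65 k$ used, total 720.
Replace 2×wetland restoration with 2×open-data portal: the trade gains 66 net, giving 786 at 71 k$.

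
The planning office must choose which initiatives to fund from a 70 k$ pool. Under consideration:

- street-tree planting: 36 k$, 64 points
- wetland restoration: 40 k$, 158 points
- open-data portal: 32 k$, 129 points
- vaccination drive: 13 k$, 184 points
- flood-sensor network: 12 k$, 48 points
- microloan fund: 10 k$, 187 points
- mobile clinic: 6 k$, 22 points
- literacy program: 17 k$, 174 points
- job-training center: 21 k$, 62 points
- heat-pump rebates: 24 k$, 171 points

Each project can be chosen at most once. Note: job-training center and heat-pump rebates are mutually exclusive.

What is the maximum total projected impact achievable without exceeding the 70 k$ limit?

738

By projected impact per k$: microloan fund 18.70, vaccination drive 14.15, literacy program 10.24, heat-pump rebates 7.12 lead.
The ratio ordering already packs tightly: vaccination drive + microloan fund + mobile clinic + literacy program + heat-pump rebates, 70 k$, 738.
Next best is vaccination drive + microloan fund + literacy program + heat-pump rebates at 716 (64 k$) — short by 22.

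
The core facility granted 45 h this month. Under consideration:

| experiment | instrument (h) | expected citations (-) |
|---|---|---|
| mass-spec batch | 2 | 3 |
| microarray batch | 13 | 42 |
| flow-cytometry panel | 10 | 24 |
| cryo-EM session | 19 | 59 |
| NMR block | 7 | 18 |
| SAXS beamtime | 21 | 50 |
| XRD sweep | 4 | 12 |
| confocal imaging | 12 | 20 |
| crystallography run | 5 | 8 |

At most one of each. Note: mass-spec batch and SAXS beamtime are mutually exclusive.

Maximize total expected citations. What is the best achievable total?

Taking mass-spec batch + microarray batch + cryo-EM session + NMR block + XRD sweep: 45 h used, 134 in expected citations.
Nothing else feasible within 45 h beats 134.

134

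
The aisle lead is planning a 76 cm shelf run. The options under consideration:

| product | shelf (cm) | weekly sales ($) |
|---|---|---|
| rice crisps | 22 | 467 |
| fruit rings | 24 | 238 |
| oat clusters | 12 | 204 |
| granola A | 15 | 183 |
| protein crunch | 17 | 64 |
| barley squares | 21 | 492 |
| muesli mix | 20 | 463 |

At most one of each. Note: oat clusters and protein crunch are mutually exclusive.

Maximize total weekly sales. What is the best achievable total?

Rice crisps + oat clusters + barley squares + muesli mix uses 75 of the 76 cm and totals 1626.

1626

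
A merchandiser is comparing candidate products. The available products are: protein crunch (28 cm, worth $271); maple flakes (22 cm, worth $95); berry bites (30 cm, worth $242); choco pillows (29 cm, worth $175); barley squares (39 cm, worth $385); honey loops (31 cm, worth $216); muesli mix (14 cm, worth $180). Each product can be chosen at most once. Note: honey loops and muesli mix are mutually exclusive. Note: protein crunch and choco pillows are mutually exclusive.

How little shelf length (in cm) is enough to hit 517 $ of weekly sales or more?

53

Need the lightest bundle worth ≥ 517.
Taking barley squares + muesli mix gives 565 (≥ 517) for 53 cm.
Any bundle with less than 53 cm falls short of 517.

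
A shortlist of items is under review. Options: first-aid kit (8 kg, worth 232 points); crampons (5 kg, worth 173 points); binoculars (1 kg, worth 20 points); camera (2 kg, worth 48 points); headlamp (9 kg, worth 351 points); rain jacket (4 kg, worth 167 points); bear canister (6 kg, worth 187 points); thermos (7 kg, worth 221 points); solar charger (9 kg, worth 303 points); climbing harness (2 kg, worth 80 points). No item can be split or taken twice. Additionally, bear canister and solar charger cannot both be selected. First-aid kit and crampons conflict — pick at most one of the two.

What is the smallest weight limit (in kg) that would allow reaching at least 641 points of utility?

17

Need the lightest bundle worth ≥ 641.
Taking camera + headlamp + rain jacket + climbing harness gives 646 (≥ 641) for 17 kg.
No combination under 17 kg hits 641.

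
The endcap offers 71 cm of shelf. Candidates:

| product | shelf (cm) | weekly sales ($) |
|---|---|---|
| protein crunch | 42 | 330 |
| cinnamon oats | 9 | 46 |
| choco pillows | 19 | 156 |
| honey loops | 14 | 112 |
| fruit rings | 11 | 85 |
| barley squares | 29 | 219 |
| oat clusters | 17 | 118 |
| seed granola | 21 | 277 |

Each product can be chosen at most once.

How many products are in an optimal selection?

Optimal total is 663.
For example choco pillows + honey loops + oat clusters + seed granola achieves it, using 71 cm.
All optima have 4 products.

4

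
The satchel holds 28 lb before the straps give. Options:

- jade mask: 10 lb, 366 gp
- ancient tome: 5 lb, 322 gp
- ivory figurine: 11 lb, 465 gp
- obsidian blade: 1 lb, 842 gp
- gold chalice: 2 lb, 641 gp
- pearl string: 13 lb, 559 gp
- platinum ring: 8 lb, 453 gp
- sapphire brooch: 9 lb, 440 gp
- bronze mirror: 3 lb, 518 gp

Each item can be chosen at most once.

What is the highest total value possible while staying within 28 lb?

3216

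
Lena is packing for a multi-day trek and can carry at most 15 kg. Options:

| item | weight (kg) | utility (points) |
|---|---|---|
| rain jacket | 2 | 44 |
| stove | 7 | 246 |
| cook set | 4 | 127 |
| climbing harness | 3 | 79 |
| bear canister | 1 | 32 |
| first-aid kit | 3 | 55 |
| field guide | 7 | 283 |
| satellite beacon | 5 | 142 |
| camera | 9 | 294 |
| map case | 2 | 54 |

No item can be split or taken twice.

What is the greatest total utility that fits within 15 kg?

561

Density check — field guide 40.43, stove 35.14, camera 32.67, bear canister 32.00 are the best per kg.
Taking stove + bear canister + field guide: 15 kg used, 561 in utility.
That's the maximum — no swap from here does better than 561.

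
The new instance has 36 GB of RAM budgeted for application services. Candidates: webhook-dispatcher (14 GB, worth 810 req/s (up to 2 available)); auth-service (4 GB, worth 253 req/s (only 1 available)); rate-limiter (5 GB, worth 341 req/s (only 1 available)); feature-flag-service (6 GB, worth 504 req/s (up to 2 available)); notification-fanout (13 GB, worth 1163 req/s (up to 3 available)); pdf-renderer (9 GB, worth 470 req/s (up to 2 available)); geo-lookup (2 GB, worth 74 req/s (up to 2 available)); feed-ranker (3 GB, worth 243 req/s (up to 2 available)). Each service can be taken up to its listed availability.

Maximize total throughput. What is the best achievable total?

3083

The ratio heuristic lands on feature-flag-service + 2×notification-fanout + feed-ranker (3073) but leaves 1 GB idle.
The 3 GB tied up in feed-ranker is better spent on auth-service — total rises to 3083 (36 GB).
That's the maximum — no swap from here does better than 3083.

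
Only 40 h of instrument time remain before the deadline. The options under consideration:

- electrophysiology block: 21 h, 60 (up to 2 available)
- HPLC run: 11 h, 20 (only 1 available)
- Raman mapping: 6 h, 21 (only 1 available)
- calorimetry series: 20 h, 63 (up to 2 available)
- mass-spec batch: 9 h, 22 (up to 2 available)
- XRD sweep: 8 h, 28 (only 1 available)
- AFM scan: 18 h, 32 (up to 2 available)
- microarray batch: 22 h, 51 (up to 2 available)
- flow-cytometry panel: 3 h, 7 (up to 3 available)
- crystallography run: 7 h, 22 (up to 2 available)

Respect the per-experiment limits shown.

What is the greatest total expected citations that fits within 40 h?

128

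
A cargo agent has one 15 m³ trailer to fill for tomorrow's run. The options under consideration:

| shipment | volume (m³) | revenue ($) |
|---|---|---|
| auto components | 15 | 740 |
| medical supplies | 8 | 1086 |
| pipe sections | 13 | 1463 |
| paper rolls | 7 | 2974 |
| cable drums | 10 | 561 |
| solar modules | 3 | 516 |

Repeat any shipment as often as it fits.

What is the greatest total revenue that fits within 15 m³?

5948

By revenue per m³: paper rolls 424.86, solar modules 172.00, medical supplies 135.75 lead.
Best packing: 2×paper rolls — 14 m³, 5948 total.
That's the maximum — no swap from here does better than 5948.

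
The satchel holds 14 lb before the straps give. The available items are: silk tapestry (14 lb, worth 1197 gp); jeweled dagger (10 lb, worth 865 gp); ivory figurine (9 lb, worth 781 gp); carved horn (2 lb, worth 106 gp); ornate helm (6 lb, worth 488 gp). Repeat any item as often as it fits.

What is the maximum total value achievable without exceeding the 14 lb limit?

1197

Taking the top-ratio items first gives ivory figurine + 2×carved horn for 993 (13 lb).
Dropping ivory figurine and 2×carved horn frees 13 lb; slotting in silk tapestry (14 lb) lifts the total to 1197 at 14 lb.
That's the maximum — no swap from here does better than 1197.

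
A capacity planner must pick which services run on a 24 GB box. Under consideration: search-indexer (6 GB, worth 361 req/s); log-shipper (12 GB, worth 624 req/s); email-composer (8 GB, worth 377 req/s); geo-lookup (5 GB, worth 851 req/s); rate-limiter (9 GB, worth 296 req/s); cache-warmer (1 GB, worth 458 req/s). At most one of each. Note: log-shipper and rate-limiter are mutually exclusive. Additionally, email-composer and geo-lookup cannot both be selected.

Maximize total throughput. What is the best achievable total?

2294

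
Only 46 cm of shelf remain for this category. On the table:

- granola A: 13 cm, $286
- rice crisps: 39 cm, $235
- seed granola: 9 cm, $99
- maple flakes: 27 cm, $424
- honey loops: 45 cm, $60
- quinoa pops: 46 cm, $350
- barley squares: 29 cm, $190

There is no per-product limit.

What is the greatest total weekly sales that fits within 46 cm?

858

By weekly sales per cm: granola A 22.00, maple flakes 15.70, seed granola 11.00 lead.
Taking 3×granola A: 39 cm used, 858 in weekly sales.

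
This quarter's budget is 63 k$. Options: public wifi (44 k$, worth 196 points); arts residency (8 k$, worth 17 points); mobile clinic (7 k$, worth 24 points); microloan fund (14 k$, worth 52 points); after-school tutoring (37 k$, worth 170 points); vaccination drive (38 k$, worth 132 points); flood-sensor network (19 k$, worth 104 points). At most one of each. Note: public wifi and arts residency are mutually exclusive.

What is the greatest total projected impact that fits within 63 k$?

300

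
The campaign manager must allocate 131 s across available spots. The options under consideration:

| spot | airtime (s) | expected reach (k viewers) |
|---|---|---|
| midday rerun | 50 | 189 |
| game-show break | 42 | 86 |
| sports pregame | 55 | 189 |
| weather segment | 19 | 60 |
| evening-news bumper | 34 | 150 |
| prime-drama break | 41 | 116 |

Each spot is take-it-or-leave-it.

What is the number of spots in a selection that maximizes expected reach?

Optimal total is 455.
midday rerun + evening-news bumper + prime-drama break hits 455 at 125 s.
All optima have 3 spots.

3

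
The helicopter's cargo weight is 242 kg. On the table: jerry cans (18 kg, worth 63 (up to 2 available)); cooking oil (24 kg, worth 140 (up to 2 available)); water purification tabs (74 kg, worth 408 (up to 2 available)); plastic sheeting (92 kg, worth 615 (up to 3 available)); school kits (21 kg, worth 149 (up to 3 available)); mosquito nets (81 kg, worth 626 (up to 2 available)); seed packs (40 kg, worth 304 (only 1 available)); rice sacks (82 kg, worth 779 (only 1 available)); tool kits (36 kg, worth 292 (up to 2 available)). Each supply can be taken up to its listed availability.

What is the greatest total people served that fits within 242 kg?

The ratio heuristic lands on mosquito nets + rice sacks + 2×tool kits (1989) but leaves 7 kg idle.
Dropping tool kits frees 36 kg; slotting in seed packs (40 kg) lifts the total to 2001 at 239 kg.
No other feasible combination exceeds 2001.

2001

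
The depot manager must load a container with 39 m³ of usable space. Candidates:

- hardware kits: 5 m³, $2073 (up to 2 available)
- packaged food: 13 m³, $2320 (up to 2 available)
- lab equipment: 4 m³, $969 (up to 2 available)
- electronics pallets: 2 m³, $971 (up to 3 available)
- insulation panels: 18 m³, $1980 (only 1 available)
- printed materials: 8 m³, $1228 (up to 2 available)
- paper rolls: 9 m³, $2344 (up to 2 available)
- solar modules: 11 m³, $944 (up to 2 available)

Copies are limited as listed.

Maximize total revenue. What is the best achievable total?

12716

2×hardware kits + lab equipment + 3×electronics pallets + 2×paper rolls uses 38 of the 39 m³ and totals 12716.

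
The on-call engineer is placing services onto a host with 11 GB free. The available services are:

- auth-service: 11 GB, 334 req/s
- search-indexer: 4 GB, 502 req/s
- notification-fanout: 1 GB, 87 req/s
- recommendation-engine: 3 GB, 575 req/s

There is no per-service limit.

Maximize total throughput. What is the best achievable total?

The ratio ordering already packs tightly: 2×notification-fanout + 3×recommendation-engine, 11 GB, 1899.
No other feasible combination exceeds 1899.

1899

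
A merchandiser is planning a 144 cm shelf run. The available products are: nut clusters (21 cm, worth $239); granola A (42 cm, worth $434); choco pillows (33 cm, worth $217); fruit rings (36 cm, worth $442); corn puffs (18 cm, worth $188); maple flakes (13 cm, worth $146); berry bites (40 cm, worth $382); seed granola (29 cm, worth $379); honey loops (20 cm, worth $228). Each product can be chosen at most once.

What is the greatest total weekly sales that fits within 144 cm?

A density-first pass picks nut clusters + fruit rings + corn puffs + maple flakes + seed granola + honey loops — 1622 at 137 cm.
The 38 cm tied up in corn puffs and honey loops is better spent on granola A — total rises to 1640 (141 cm).
Next best is nut clusters + fruit rings + corn puffs + berry bites + seed granola at 1630 (144 cm) — short by 10.

1640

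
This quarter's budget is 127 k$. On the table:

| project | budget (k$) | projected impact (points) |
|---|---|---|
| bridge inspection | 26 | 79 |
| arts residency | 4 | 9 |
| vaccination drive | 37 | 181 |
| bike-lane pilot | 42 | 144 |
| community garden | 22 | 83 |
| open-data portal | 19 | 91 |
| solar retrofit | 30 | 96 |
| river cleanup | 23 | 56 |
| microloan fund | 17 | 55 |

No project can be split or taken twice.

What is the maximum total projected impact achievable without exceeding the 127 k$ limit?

508

Arts residency + vaccination drive + bike-lane pilot + community garden + open-data portal uses 124 of the 127 k$ and totals 508.
Every other selection either busts 127 k$ or fails to beat 508.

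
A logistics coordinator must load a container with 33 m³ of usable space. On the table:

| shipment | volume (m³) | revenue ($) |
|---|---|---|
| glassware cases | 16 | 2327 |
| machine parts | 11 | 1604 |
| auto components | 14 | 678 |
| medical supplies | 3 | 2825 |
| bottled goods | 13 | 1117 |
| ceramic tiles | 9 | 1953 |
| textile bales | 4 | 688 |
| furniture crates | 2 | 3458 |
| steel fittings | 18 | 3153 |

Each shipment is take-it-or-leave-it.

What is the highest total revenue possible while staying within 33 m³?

Best packing: medical supplies + ceramic tiles + furniture crates + steel fittings — 32 m³, 11389 total.
Next best is glassware cases + medical supplies + ceramic tiles + furniture crates at 10563 (30 m³) — short by 826.

11389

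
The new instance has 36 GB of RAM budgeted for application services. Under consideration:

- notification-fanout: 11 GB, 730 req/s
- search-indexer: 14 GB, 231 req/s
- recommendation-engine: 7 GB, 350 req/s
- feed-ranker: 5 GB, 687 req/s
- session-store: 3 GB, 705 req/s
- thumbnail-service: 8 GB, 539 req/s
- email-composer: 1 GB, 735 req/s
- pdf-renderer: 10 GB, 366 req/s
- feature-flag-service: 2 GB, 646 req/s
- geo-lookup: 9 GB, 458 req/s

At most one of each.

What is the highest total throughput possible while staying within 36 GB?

By throughput per GB: email-composer 735.00, feature-flag-service 323.00, session-store 235.00, feed-ranker 137.40 lead.
Greedy by ratio would take notification-fanout + feed-ranker + session-store + thumbnail-service + email-composer + feature-flag-service: 30 GB used, total 4042.
The 11 GB tied up in notification-fanout is better spent on recommendation-engine + geo-lookup — total rises to 4120 (35 GB).
Next best is notification-fanout + feed-ranker + session-store + thumbnail-service + email-composer + feature-flag-service at 4042 (30 GB) — short by 78.

4120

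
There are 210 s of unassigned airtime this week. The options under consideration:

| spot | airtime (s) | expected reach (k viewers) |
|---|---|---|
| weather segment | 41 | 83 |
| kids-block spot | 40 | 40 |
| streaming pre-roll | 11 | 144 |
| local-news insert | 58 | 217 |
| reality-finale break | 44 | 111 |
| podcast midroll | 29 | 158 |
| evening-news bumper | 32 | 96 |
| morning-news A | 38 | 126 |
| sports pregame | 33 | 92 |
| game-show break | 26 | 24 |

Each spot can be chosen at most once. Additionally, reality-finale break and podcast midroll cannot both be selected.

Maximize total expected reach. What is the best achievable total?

833

By expected reach per s: streaming pre-roll 13.09, podcast midroll 5.45, local-news insert 3.74 lead.
Best packing: streaming pre-roll + local-news insert + podcast midroll + evening-news bumper + morning-news A + sports pregame — 201 s, 833 total.
No other feasible combination exceeds 833.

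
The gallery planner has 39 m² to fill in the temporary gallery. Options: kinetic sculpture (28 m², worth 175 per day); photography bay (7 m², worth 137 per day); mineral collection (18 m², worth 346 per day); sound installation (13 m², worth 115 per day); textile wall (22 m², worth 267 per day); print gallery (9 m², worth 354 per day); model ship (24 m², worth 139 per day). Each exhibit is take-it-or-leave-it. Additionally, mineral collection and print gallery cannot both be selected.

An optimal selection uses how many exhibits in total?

Best achievable expected visitors is 758.
photography bay + textile wall + print gallery hits 758 at 38 m².
Every optimal selection uses 3 exhibits.

3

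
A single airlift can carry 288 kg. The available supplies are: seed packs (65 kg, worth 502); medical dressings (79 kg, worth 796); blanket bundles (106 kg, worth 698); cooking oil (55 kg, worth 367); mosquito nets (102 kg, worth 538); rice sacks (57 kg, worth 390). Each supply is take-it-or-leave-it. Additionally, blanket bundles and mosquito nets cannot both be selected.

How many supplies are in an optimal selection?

4

Optimal total is 2055.
One optimal bundle: seed packs + medical dressings + cooking oil + rice sacks (256 kg).
Every optimal selection uses 4 supplies.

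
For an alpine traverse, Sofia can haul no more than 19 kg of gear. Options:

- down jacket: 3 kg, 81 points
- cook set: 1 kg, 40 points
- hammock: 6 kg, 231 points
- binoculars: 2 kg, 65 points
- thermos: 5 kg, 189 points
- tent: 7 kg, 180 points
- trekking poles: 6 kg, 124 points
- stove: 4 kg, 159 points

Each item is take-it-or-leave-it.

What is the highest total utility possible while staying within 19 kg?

Greedy by ratio would take cook set + hammock + binoculars + thermos + stove: 18 kg used, total 684.
Replace binoculars with down jacket: the trade gains 16 net, giving 700 at 19 kg.

700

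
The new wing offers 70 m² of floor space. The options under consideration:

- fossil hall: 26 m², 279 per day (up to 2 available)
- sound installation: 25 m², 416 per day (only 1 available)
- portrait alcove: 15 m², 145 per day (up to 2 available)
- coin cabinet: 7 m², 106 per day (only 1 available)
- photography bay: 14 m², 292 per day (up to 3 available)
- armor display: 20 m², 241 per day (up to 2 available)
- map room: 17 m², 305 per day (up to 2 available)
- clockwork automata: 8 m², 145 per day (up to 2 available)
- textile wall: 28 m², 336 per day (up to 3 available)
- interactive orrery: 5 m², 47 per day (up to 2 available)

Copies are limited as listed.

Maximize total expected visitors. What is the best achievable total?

A density-first pass picks coin cabinet + 3×photography bay + 2×clockwork automata + interactive orrery — 1319 at 70 m².
But 2×photography bay + 2×map room + clockwork automata fits in 70 m² and reaches 1339.

1339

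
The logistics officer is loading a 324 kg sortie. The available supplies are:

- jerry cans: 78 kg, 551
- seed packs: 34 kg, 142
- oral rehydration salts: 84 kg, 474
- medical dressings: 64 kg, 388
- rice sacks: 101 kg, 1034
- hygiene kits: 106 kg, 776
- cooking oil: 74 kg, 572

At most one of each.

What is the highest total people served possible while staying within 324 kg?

2545

Ranking by ratio (people served/kg): rice sacks 10.24, cooking oil 7.73, hygiene kits 7.32, jerry cans 7.06.
A density-first pass picks seed packs + rice sacks + hygiene kits + cooking oil — 2524 at 315 kg.
Replace seed packs and hygiene kits with jerry cans + medical dressings: the trade gains 21 net, giving 2545 at 317 kg.
Next best is seed packs + rice sacks + hygiene kits + cooking oil at 2524 (315 kg) — short by 21.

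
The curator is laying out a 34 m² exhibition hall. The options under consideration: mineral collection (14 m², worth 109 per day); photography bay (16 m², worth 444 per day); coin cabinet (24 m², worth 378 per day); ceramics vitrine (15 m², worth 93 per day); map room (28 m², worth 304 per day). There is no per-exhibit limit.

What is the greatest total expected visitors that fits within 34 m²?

2×photography bay uses 32 of the 34 m² and totals 888.
The spare 2 m² is too small for any remaining exhibit, and no exchange beats 888.

888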